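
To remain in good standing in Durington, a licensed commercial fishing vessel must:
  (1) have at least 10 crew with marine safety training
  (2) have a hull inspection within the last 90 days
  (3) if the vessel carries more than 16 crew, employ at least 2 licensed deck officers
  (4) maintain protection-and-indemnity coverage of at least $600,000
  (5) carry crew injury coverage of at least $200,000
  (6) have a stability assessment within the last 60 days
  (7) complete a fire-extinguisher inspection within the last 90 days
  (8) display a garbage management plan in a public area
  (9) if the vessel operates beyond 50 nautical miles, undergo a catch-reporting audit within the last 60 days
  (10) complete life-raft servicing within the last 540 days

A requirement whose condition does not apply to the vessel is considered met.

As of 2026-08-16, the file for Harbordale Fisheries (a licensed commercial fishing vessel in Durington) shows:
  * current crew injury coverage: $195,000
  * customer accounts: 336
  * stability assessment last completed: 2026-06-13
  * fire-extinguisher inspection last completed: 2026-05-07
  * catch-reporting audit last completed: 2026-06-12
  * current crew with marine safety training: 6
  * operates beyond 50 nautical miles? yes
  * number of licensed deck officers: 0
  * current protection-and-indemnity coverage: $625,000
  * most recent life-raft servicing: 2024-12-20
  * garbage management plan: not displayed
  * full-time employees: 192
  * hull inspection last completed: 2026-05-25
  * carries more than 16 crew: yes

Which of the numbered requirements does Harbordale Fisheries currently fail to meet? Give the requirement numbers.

1, 3, 5, 6, 7, 8, 9, 10

1. crew with marine safety training 6 < 10 → not met
2. hull inspection 83 days ago vs limit 90 → met
3. condition 'carries more than 16 crew' holds; licensed deck officers 0 < 2 → not met
4. protection-and-indemnity coverage $625,000 ≥ $600,000 → met
5. crew injury coverage $195,000 < $200,000 → not met
6. stability assessment 64 days ago vs limit 60 → not met
7. fire-extinguisher inspection 101 days ago vs limit 90 → not met
8. garbage management plan absent → not met
9. condition 'operates beyond 50 nautical miles' holds; catch-reporting audit 65 days ago vs limit 60 → not met
10. life-raft servicing 604 days ago vs limit 540 → not met
Not met: 1, 3, 5, 6, 7, 8, 9, 10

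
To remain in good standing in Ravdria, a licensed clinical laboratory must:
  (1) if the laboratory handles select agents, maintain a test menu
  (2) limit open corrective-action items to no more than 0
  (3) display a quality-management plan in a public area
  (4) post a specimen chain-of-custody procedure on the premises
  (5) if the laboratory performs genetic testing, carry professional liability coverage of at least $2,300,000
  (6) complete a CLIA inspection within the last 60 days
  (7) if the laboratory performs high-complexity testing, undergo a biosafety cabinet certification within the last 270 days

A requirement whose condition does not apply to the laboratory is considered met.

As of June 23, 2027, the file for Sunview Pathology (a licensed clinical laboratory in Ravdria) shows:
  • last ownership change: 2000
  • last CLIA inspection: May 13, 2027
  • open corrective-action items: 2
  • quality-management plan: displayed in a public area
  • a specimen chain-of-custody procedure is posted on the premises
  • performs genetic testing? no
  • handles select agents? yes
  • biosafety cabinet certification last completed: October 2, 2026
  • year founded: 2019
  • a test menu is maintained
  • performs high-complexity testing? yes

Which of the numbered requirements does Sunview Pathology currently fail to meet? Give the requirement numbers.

2

1. condition 'handles select agents' holds; test menu present → met
2. open corrective-action items 2 > 0 → not met
3. quality-management plan present → met
4. specimen chain-of-custody procedure present → met
5. condition 'performs genetic testing' does not hold → requirement n/a → met
6. CLIA inspection 41 days ago vs limit 60 → met
7. condition 'performs high-complexity testing' holds; biosafety cabinet certification 264 days ago vs limit 270 → met
Not met: 2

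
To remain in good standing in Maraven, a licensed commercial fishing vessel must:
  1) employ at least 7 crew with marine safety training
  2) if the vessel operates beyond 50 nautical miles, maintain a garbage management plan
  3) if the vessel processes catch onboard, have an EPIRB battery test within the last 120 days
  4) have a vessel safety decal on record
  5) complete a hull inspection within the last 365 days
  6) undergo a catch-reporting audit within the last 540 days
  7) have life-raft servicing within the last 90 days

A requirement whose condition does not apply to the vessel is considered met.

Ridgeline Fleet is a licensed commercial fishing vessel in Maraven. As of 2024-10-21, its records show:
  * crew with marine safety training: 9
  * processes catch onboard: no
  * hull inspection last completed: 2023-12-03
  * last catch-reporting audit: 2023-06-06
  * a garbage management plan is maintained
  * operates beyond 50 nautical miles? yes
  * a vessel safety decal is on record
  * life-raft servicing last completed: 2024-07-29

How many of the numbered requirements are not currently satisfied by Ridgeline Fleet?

1. crew with marine safety training 9 ≥ 7 → met
2. condition 'operates beyond 50 nautical miles' holds; garbage management plan present → met
3. condition 'processes catch onboard' does not hold → requirement n/a → met
4. vessel safety decal present → met
5. hull inspection 323 days ago vs limit 365 → met
6. catch-reporting audit 503 days ago vs limit 540 → met
7. life-raft servicing 84 days ago vs limit 90 → met
Not met: 0 of 7

0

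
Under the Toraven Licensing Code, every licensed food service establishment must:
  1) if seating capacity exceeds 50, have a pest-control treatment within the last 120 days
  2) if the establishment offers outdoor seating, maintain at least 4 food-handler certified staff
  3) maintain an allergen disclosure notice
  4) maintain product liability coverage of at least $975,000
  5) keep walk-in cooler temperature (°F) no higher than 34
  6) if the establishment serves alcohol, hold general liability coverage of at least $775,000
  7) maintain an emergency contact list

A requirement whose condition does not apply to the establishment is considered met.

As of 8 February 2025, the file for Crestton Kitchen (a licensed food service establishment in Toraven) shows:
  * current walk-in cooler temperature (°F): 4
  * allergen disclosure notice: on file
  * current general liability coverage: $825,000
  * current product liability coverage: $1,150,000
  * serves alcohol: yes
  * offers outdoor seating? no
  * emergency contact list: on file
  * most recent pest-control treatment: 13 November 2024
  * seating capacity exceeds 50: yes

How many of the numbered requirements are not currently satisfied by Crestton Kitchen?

1. condition 'seating capacity exceeds 50' holds; pest-control treatment 87 days ago vs limit 120 → met
2. condition 'offers outdoor seating' does not hold → requirement n/a → met
3. allergen disclosure notice present → met
4. product liability coverage $1,150,000 ≥ $975,000 → met
5. walk-in cooler temperature (°F) 4 ≤ 34 → met
6. condition 'serves alcohol' holds; general liability coverage $825,000 ≥ $775,000 → met
7. emergency contact list present → met
Not met: 0 of 7

0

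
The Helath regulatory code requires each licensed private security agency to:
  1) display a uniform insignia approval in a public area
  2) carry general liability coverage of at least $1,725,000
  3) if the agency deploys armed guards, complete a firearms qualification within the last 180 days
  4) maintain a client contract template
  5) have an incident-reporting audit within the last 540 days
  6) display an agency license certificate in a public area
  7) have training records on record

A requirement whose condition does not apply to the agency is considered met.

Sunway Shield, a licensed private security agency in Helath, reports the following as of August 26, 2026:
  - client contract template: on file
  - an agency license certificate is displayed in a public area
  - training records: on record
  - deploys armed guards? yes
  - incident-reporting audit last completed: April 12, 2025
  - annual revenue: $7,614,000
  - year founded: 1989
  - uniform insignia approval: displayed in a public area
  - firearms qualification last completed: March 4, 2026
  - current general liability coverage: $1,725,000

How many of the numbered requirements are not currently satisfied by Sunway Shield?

0

1. uniform insignia approval present → met
2. general liability coverage $1,725,000 ≥ $1,725,000 → met
3. condition 'deploys armed guards' holds; firearms qualification 175 days ago vs limit 180 → met
4. client contract template present → met
5. incident-reporting audit 501 days ago vs limit 540 → met
6. agency license certificate present → met
7. training records present → met
Not met: 0 of 7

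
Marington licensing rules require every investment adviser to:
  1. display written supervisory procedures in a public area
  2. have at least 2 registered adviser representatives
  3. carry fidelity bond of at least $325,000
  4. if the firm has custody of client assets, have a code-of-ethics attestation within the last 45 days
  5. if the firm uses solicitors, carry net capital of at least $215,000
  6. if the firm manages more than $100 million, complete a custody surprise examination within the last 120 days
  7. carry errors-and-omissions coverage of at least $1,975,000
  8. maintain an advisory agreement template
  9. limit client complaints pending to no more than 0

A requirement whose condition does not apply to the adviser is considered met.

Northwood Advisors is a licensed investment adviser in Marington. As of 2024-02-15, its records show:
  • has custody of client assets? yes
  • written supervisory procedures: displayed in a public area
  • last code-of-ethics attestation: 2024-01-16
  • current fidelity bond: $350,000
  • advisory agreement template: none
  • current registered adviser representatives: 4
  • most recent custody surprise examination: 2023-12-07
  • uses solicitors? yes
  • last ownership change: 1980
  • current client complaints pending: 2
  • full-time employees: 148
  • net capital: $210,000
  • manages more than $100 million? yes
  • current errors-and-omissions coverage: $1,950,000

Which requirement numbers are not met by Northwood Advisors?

5, 7, 8, 9

1. written supervisory procedures present → met
2. registered adviser representatives 4 ≥ 2 → met
3. fidelity bond $350,000 ≥ $325,000 → met
4. condition 'has custody of client assets' holds; code-of-ethics attestation 30 days ago vs limit 45 → met
5. condition 'uses solicitors' holds; net capital $210,000 < $215,000 → not met
6. condition 'manages more than $100 million' holds; custody surprise examination 70 days ago vs limit 120 → met
7. errors-and-omissions coverage $1,950,000 < $1,975,000 → not met
8. advisory agreement template absent → not met
9. client complaints pending 2 > 0 → not met
Not met: 5, 7, 8, 9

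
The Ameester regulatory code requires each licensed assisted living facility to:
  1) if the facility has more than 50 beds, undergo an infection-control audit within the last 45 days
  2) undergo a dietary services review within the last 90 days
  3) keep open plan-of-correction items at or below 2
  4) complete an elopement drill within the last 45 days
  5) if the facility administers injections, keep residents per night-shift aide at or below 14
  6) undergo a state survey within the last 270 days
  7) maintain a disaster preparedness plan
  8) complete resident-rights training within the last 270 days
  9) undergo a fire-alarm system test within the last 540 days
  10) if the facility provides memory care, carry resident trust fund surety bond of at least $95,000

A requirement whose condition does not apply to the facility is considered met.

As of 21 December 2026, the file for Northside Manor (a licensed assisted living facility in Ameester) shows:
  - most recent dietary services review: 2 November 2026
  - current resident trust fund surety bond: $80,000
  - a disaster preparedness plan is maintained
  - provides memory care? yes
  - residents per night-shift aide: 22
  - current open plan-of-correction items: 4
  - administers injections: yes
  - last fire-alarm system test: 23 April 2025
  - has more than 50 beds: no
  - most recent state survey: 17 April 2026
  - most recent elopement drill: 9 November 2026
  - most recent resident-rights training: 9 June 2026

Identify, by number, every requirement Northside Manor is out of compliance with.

3, 5, 9, 10

1. condition 'has more than 50 beds' does not hold → requirement n/a → met
2. dietary services review 49 days ago vs limit 90 → met
3. open plan-of-correction items 4 > 2 → not met
4. elopement drill 42 days ago vs limit 45 → met
5. condition 'administers injections' holds; residents per night-shift aide 22 > 14 → not met
6. state survey 248 days ago vs limit 270 → met
7. disaster preparedness plan present → met
8. resident-rights training 195 days ago vs limit 270 → met
9. fire-alarm system test 607 days ago vs limit 540 → not met
10. condition 'provides memory care' holds; resident trust fund surety bond $80,000 < $95,000 → not met
Not met: 3, 5, 9, 10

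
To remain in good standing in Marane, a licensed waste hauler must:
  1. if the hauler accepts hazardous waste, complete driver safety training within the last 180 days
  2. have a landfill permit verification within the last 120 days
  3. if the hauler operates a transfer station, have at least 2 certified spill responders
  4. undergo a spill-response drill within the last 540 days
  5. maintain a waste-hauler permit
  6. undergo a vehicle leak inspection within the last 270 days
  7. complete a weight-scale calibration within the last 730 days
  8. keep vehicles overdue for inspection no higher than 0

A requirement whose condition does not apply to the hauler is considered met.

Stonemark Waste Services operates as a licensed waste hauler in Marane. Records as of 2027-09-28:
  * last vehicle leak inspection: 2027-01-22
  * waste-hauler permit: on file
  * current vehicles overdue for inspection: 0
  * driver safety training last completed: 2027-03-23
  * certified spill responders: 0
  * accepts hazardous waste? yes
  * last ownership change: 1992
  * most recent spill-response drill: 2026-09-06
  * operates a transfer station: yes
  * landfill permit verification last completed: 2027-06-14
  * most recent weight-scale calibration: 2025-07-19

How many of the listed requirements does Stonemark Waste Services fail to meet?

1. condition 'accepts hazardous waste' holds; driver safety training 189 days ago vs limit 180 → not met
2. landfill permit verification 106 days ago vs limit 120 → met
3. condition 'operates a transfer station' holds; certified spill responders 0 < 2 → not met
4. spill-response drill 387 days ago vs limit 540 → met
5. waste-hauler permit present → met
6. vehicle leak inspection 249 days ago vs limit 270 → met
7. weight-scale calibration 801 days ago vs limit 730 → not met
8. vehicles overdue for inspection 0 ≤ 0 → met
Not met: 3 of 8

3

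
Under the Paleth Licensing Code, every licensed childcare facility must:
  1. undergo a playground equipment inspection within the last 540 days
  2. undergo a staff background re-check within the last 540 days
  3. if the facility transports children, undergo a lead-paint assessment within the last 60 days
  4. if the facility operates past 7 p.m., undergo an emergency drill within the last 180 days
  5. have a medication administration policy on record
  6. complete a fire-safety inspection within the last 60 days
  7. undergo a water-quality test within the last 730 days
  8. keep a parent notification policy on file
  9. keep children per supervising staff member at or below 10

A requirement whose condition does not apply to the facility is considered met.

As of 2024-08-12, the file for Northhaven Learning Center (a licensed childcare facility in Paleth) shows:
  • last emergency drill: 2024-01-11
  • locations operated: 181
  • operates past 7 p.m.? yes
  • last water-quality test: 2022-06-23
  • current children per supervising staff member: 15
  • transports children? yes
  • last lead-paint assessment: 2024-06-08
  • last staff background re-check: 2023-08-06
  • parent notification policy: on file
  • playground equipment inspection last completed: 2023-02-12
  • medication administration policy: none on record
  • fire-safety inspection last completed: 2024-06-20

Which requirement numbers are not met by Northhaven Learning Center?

1. playground equipment inspection 547 days ago vs limit 540 → not met
2. staff background re-check 372 days ago vs limit 540 → met
3. condition 'transports children' holds; lead-paint assessment 65 days ago vs limit 60 → not met
4. condition 'operates past 7 p.m.' holds; emergency drill 214 days ago vs limit 180 → not met
5. medication administration policy absent → not met
6. fire-safety inspection 53 days ago vs limit 60 → met
7. water-quality test 781 days ago vs limit 730 → not met
8. parent notification policy present → met
9. children per supervising staff member 15 > 10 → not met
Not met: 1, 3, 4, 5, 7, 9

1, 3, 4, 5, 7, 9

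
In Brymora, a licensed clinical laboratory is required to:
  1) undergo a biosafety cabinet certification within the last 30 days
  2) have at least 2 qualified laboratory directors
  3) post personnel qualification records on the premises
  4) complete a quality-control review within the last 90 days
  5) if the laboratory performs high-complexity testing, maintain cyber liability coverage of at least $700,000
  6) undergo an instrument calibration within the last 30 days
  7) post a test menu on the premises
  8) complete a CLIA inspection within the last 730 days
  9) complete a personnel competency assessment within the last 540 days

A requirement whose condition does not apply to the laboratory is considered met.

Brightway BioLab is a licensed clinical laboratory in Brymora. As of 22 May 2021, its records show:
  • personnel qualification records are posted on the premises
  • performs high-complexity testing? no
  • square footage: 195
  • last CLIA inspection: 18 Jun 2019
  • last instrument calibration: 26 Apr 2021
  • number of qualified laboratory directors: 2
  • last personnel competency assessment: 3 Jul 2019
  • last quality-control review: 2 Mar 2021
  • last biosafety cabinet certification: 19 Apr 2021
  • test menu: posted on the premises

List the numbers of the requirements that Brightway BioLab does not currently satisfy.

1, 9

1. biosafety cabinet certification 33 days ago vs limit 30 → not met
2. qualified laboratory directors 2 ≥ 2 → met
3. personnel qualification records present → met
4. quality-control review 81 days ago vs limit 90 → met
5. condition 'performs high-complexity testing' does not hold → requirement n/a → met
6. instrument calibration 26 days ago vs limit 30 → met
7. test menu present → met
8. CLIA inspection 704 days ago vs limit 730 → met
9. personnel competency assessment 689 days ago vs limit 540 → not met
Not met: 1, 9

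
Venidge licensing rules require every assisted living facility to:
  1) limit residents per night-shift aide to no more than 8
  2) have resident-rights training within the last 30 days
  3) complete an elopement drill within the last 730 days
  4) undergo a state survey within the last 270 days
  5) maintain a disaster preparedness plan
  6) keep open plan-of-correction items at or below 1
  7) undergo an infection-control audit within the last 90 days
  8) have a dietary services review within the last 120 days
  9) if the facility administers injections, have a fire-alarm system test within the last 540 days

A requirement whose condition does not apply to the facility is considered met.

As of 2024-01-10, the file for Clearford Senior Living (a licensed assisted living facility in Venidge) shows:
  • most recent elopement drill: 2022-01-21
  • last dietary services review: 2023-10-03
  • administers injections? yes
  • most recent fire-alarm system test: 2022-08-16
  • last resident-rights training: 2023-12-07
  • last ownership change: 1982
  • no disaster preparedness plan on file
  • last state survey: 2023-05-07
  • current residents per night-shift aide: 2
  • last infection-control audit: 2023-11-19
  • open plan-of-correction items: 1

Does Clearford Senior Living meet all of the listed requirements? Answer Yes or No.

No

1. residents per night-shift aide 2 ≤ 8 → met
2. resident-rights training 34 days ago vs limit 30 → not met
3. elopement drill 719 days ago vs limit 730 → met
4. state survey 248 days ago vs limit 270 → met
5. disaster preparedness plan absent → not met
6. open plan-of-correction items 1 ≤ 1 → met
7. infection-control audit 52 days ago vs limit 90 → met
8. dietary services review 99 days ago vs limit 120 → met
9. condition 'administers injections' holds; fire-alarm system test 512 days ago vs limit 540 → met
Not met: 2, 5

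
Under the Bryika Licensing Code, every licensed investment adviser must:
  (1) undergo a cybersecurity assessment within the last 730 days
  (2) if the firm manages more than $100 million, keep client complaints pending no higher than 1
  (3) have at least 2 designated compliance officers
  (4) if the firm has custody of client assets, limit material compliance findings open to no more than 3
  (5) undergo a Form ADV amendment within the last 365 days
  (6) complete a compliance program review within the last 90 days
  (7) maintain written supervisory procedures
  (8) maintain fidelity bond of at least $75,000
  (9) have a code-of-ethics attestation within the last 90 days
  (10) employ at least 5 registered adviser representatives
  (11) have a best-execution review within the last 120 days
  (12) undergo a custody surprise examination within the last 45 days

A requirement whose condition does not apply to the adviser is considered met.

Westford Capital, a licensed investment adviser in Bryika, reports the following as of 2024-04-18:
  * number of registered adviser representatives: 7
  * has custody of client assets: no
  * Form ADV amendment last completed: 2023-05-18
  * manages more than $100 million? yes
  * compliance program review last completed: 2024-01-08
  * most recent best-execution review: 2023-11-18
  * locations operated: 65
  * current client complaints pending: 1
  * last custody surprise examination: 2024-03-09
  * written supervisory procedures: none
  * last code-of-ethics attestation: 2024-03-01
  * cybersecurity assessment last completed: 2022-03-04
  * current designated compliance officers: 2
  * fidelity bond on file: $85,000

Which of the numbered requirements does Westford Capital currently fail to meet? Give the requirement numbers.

1, 6, 7, 11

1. cybersecurity assessment 776 days ago vs limit 730 → not met
2. condition 'manages more than $100 million' holds; client complaints pending 1 ≤ 1 → met
3. designated compliance officers 2 ≥ 2 → met
4. condition 'has custody of client assets' does not hold → requirement n/a → met
5. Form ADV amendment 336 days ago vs limit 365 → met
6. compliance program review 101 days ago vs limit 90 → not met
7. written supervisory procedures absent → not met
8. fidelity bond $85,000 ≥ $75,000 → met
9. code-of-ethics attestation 48 days ago vs limit 90 → met
10. registered adviser representatives 7 ≥ 5 → met
11. best-execution review 152 days ago vs limit 120 → not met
12. custody surprise examination 40 days ago vs limit 45 → met
Not met: 1, 6, 7, 11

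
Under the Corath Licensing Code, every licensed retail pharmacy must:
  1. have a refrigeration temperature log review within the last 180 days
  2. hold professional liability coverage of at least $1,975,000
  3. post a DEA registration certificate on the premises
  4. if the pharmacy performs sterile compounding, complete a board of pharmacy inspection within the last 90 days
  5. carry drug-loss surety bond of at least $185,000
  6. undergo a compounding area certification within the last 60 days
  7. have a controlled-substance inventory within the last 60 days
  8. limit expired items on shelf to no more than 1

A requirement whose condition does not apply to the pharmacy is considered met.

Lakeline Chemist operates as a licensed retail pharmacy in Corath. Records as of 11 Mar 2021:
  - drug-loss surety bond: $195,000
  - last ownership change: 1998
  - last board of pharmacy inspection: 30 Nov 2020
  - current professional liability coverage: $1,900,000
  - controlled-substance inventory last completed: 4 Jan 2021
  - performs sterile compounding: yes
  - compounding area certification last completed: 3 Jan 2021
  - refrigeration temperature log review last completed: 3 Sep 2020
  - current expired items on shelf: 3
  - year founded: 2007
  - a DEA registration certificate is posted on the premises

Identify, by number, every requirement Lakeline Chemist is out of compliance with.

1. refrigeration temperature log review 189 days ago vs limit 180 → not met
2. professional liability coverage $1,900,000 < $1,975,000 → not met
3. DEA registration certificate present → met
4. condition 'performs sterile compounding' holds; board of pharmacy inspection 101 days ago vs limit 90 → not met
5. drug-loss surety bond $195,000 ≥ $185,000 → met
6. compounding area certification 67 days ago vs limit 60 → not met
7. controlled-substance inventory 66 days ago vs limit 60 → not met
8. expired items on shelf 3 > 1 → not met
Not met: 1, 2, 4, 6, 7, 8

1, 2, 4, 6, 7, 8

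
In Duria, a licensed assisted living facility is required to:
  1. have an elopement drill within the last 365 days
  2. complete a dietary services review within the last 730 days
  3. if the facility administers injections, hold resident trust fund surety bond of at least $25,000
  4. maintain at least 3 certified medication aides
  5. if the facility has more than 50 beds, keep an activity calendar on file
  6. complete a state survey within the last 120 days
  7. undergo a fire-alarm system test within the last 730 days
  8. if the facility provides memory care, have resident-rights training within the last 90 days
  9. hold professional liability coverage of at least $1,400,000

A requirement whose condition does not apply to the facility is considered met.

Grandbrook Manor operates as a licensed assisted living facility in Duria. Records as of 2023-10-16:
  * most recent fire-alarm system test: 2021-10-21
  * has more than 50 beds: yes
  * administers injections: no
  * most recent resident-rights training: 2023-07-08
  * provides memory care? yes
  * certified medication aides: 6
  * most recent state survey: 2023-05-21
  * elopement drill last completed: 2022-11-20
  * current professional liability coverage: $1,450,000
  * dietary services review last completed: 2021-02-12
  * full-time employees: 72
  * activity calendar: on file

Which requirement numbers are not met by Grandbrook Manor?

1. elopement drill 330 days ago vs limit 365 → met
2. dietary services review 976 days ago vs limit 730 → not met
3. condition 'administers injections' does not hold → requirement n/a → met
4. certified medication aides 6 ≥ 3 → met
5. condition 'has more than 50 beds' holds; activity calendar present → met
6. state survey 148 days ago vs limit 120 → not met
7. fire-alarm system test 725 days ago vs limit 730 → met
8. condition 'provides memory care' holds; resident-rights training 100 days ago vs limit 90 → not met
9. professional liability coverage $1,450,000 ≥ $1,400,000 → met
Not met: 2, 6, 8

2, 6, 8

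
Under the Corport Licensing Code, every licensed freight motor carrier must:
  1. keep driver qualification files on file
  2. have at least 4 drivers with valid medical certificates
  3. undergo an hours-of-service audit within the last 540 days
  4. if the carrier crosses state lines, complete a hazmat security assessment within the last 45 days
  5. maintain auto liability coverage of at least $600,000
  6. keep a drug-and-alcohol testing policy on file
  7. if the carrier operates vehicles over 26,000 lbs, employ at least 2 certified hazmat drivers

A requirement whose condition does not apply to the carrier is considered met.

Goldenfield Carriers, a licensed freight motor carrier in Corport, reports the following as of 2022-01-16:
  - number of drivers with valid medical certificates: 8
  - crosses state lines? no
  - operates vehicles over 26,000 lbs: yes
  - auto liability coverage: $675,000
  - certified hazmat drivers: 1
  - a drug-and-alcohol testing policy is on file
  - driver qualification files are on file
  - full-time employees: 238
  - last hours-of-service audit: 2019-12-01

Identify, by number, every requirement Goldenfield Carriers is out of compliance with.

3, 7

1. driver qualification files present → met
2. drivers with valid medical certificates 8 ≥ 4 → met
3. hours-of-service audit 777 days ago vs limit 540 → not met
4. condition 'crosses state lines' does not hold → requirement n/a → met
5. auto liability coverage $675,000 ≥ $600,000 → met
6. drug-and-alcohol testing policy present → met
7. condition 'operates vehicles over 26,000 lbs' holds; certified hazmat drivers 1 < 2 → not met
Not met: 3, 7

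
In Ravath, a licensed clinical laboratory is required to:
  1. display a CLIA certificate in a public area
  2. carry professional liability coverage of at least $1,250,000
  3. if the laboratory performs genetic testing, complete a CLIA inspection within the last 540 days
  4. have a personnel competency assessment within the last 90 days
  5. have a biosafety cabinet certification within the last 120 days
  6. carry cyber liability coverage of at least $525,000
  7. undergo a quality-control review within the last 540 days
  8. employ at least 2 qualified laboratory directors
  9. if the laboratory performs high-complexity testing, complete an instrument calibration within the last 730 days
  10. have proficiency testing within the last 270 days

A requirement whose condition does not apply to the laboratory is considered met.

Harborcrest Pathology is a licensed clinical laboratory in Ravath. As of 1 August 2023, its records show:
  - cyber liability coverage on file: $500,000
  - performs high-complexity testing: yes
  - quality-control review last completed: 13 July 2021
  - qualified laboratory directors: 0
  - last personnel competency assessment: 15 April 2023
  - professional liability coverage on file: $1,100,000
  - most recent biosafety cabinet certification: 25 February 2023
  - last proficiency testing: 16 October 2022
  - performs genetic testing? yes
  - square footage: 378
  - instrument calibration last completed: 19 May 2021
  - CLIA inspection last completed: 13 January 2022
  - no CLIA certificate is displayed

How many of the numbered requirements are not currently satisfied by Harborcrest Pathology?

1. CLIA certificate absent → not met
2. professional liability coverage $1,100,000 < $1,250,000 → not met
3. condition 'performs genetic testing' holds; CLIA inspection 565 days ago vs limit 540 → not met
4. personnel competency assessment 108 days ago vs limit 90 → not met
5. biosafety cabinet certification 157 days ago vs limit 120 → not met
6. cyber liability coverage $500,000 < $525,000 → not met
7. quality-control review 749 days ago vs limit 540 → not met
8. qualified laboratory directors 0 < 2 → not met
9. condition 'performs high-complexity testing' holds; instrument calibration 804 days ago vs limit 730 → not met
10. proficiency testing 289 days ago vs limit 270 → not met
Not met: 10 of 10

10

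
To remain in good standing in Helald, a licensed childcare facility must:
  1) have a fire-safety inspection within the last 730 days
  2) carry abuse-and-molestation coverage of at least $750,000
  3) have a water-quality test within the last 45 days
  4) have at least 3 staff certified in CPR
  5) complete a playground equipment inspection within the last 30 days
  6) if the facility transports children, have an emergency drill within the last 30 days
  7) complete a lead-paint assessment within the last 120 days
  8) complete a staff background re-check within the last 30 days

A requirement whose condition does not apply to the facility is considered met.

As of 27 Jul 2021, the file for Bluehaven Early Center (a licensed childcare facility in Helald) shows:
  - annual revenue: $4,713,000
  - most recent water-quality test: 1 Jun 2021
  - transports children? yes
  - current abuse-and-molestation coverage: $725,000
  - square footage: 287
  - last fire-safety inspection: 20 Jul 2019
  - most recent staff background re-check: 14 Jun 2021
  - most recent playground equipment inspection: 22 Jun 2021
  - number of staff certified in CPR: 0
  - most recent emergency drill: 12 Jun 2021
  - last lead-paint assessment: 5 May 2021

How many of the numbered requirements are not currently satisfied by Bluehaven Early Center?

7

1. fire-safety inspection 738 days ago vs limit 730 → not met
2. abuse-and-molestation coverage $725,000 < $750,000 → not met
3. water-quality test 56 days ago vs limit 45 → not met
4. staff certified in CPR 0 < 3 → not met
5. playground equipment inspection 35 days ago vs limit 30 → not met
6. condition 'transports children' holds; emergency drill 45 days ago vs limit 30 → not met
7. lead-paint assessment 83 days ago vs limit 120 → met
8. staff background re-check 43 days ago vs limit 30 → not met
Not met: 7 of 8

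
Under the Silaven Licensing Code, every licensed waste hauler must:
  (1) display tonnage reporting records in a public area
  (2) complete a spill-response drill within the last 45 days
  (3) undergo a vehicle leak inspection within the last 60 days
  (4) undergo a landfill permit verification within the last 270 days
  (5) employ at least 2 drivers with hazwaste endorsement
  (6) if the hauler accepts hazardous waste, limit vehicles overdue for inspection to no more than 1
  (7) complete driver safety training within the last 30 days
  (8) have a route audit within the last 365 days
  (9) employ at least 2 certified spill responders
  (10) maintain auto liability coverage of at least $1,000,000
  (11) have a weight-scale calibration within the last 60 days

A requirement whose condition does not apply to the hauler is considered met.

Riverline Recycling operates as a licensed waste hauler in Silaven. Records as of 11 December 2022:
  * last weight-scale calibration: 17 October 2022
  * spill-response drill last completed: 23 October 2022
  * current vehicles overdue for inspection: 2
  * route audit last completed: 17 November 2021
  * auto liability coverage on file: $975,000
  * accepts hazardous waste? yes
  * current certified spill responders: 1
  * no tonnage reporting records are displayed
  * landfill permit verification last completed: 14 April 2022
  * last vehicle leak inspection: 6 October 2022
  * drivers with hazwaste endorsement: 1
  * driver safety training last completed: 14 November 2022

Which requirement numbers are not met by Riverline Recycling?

1, 2, 3, 5, 6, 8, 9, 10

1. tonnage reporting records absent → not met
2. spill-response drill 49 days ago vs limit 45 → not met
3. vehicle leak inspection 66 days ago vs limit 60 → not met
4. landfill permit verification 241 days ago vs limit 270 → met
5. drivers with hazwaste endorsement 1 < 2 → not met
6. condition 'accepts hazardous waste' holds; vehicles overdue for inspection 2 > 1 → not met
7. driver safety training 27 days ago vs limit 30 → met
8. route audit 389 days ago vs limit 365 → not met
9. certified spill responders 1 < 2 → not met
10. auto liability coverage $975,000 < $1,000,000 → not met
11. weight-scale calibration 55 days ago vs limit 60 → met
Not met: 1, 2, 3, 5, 6, 8, 9, 10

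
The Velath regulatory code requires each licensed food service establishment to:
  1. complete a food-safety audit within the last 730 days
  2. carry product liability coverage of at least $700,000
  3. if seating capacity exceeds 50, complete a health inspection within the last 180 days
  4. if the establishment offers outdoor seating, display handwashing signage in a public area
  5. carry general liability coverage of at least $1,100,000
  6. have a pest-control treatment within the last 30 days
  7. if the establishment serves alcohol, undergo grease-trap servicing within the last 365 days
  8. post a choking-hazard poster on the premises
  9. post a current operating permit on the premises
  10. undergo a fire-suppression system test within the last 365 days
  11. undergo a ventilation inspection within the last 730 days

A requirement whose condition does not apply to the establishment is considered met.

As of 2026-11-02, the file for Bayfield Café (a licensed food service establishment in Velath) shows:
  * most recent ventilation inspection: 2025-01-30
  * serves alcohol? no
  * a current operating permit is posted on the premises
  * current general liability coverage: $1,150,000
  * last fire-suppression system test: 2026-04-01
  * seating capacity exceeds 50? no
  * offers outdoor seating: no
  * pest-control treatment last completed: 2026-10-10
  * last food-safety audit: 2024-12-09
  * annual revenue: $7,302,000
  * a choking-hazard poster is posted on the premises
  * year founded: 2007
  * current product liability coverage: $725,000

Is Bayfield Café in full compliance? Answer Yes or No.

Yes

1. food-safety audit 693 days ago vs limit 730 → met
2. product liability coverage $725,000 ≥ $700,000 → met
3. condition 'seating capacity exceeds 50' does not hold → requirement n/a → met
4. condition 'offers outdoor seating' does not hold → requirement n/a → met
5. general liability coverage $1,150,000 ≥ $1,100,000 → met
6. pest-control treatment 23 days ago vs limit 30 → met
7. condition 'serves alcohol' does not hold → requirement n/a → met
8. choking-hazard poster present → met
9. current operating permit present → met
10. fire-suppression system test 215 days ago vs limit 365 → met
11. ventilation inspection 641 days ago vs limit 730 → met
All met.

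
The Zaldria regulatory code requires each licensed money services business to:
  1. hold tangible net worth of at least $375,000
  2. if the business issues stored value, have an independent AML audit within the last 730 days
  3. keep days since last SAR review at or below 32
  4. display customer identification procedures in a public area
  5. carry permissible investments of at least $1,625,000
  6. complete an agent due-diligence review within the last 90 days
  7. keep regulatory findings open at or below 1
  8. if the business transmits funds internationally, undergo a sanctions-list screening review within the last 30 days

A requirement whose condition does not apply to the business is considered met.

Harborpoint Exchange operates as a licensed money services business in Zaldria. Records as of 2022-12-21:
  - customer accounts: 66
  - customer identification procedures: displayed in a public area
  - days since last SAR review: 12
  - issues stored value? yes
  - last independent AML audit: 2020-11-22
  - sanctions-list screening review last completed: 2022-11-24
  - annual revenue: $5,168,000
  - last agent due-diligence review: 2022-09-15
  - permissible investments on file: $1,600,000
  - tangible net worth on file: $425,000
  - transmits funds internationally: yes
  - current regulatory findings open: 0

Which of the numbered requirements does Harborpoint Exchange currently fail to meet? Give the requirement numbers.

2, 5, 6

1. tangible net worth $425,000 ≥ $375,000 → met
2. condition 'issues stored value' holds; independent AML audit 759 days ago vs limit 730 → not met
3. days since last SAR review 12 ≤ 32 → met
4. customer identification procedures present → met
5. permissible investments $1,600,000 < $1,625,000 → not met
6. agent due-diligence review 97 days ago vs limit 90 → not met
7. regulatory findings open 0 ≤ 1 → met
8. condition 'transmits funds internationally' holds; sanctions-list screening review 27 days ago vs limit 30 → met
Not met: 2, 5, 6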